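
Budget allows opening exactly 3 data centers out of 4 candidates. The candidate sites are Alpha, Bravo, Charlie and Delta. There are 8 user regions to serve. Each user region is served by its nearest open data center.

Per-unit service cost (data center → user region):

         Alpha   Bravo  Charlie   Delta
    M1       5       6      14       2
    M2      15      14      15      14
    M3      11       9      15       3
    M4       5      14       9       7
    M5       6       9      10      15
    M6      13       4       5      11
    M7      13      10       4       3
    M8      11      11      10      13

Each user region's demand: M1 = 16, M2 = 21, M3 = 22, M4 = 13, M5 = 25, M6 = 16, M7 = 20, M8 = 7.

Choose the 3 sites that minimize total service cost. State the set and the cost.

With exactly 3 open, each user region uses its cheapest among the chosen.
{Alpha, Bravo, Delta}: M1→Delta 2·16=32, M2→Bravo 14·21=294, M3→Delta 3·22=66, M4→Alpha 5·13=65, M5→Alpha 6·25=150, M6→Bravo 4·16=64, M7→Delta 3·20=60, M8→Alpha 11·7=77. Service cost 808.
{Alpha, Charlie, Delta}: service cost 817
{Bravo, Charlie, Delta}: service cost 902
Among all 4 size-3 choices, {Alpha, Bravo, Delta} is lowest.

Choose Alpha, Bravo and Delta; total service cost 808.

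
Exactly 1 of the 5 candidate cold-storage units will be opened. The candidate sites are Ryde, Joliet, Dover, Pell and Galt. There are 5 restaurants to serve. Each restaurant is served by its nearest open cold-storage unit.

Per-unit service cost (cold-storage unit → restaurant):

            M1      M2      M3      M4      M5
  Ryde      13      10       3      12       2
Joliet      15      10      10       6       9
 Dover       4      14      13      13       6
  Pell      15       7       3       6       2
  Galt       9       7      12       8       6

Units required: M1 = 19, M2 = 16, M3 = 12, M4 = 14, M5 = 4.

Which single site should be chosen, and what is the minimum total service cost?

With exactly 1 open, each restaurant uses its cheapest among the chosen.
{Pell}: M1→Pell 15·19=285, M2→Pell 7·16=112, M3→Pell 3·12=36, M4→Pell 6·14=84, M5→Pell 2·4=8. Service cost 525.
{Galt}: service cost 563
{Ryde}: service cost 619
Among all 5 size-1 choices, {Pell} is lowest.

Choose Pell only; total service cost 525.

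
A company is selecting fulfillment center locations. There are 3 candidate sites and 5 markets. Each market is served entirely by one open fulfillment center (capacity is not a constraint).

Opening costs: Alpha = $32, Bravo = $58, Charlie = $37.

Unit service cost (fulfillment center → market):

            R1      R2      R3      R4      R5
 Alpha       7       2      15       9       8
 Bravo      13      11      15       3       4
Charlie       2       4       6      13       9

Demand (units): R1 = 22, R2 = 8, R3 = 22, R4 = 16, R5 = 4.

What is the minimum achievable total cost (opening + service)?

Minimum total cost: 367

For any fixed open set, each market goes to its cheapest open site; total = fixed + service.
{Bravo, Charlie}: R1→Charlie 2·22=44, R2→Charlie 4·8=32, R3→Charlie 6·22=132, R4→Bravo 3·16=48, R5→Bravo 4·4=16. Service 272; fixed 95; total 367.
{Alpha, Bravo, Charlie}: R1→Charlie 2·22=44, R2→Alpha 2·8=16, R3→Charlie 6·22=132, R4→Bravo 3·16=48, R5→Bravo 4·4=16. Service 256; fixed 127; total 383.
{Alpha, Charlie}: service 368 + fixed 69 = 437
{Alpha}: service 676 + fixed 32 = 708
No other subset beats 367.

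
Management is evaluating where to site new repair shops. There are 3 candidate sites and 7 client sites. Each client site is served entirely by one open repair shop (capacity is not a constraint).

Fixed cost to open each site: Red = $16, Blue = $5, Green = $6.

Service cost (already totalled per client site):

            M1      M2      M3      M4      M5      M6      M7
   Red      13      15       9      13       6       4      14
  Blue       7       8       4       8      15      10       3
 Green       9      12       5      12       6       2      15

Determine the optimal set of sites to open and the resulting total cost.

For any fixed open set, each client site goes to its cheapest open site; total = fixed + service.
{Blue, Green}: M1→Blue 7, M2→Blue 8, M3→Blue 4, M4→Blue 8, M5→Green 6, M6→Green 2, M7→Blue 3. Service 38; fixed 11; total 49.
{Blue}: service 55 + fixed 5 = 60
{Red, Blue}: service 40 + fixed 21 = 61
{Red, Blue, Green}: M1→Blue 7, M2→Blue 8, M3→Blue 4, M4→Blue 8, M5→Red 6, M6→Green 2, M7→Blue 3. Service 38; fixed 27; total 65.
No other subset beats 49.

Open Blue and Green; minimum total cost 49.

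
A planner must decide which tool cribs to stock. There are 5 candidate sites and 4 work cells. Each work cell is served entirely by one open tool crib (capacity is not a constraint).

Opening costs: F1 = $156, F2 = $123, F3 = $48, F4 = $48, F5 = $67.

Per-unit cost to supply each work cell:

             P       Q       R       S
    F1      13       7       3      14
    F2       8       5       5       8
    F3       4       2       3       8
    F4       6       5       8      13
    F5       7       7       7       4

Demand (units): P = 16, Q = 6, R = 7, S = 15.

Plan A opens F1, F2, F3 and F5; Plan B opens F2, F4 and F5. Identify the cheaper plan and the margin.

Plan A: {F1, F2, F3, F5}: P→F3 4·16=64, Q→F3 2·6=12, R→F1 3·7=21, S→F5 4·15=60. Service 157; fixed 394; total 551.
Plan B: {F2, F4, F5}: P→F4 6·16=96, Q→F2 5·6=30, R→F2 5·7=35, S→F5 4·15=60. Service 221; fixed 238; total 459.
Difference: |551 − 459| = 92.

Plan B is cheaper by 92.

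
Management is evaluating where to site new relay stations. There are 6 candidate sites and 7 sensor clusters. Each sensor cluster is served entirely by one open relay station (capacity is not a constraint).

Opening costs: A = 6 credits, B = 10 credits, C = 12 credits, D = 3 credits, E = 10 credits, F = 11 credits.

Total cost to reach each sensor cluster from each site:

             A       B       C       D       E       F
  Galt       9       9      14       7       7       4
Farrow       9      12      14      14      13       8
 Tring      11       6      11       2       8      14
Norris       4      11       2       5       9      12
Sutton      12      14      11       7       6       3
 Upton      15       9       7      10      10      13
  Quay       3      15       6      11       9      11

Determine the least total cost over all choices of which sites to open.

For any fixed open set, each sensor cluster goes to its cheapest open site; total = fixed + service.
{A, D}: Galt→D 7, Farrow→A 9, Tring→D 2, Norris→A 4, Sutton→D 7, Upton→D 10, Quay→A 3. Service 42; fixed 9; total 51.
{A, D, F}: service 34 + fixed 20 = 54
{D, F}: service 43 + fixed 14 = 57
{A, B, C, D, E, F}: Galt→F 4, Farrow→F 8, Tring→D 2, Norris→C 2, Sutton→F 3, Upton→C 7, Quay→A 3. Service 29; fixed 52; total 81.
No other subset beats 51.

Minimum total cost: 51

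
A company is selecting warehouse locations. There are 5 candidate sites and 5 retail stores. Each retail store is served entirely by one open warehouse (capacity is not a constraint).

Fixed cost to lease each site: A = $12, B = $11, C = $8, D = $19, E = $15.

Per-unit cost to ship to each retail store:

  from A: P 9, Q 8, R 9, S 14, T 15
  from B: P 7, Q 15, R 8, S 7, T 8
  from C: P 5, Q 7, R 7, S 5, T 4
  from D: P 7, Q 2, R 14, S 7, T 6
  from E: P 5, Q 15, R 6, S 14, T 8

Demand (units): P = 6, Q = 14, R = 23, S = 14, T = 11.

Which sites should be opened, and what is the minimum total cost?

Open C, D and E; minimum total cost 352.

For any fixed open set, each retail store goes to its cheapest open site; total = fixed + service.
{C, D, E}: P→C 5·6=30, Q→D 2·14=28, R→E 6·23=138, S→C 5·14=70, T→C 4·11=44. Service 310; fixed 42; total 352.
{C, D}: P→C 5·6=30, Q→D 2·14=28, R→C 7·23=161, S→C 5·14=70, T→C 4·11=44. Service 333; fixed 27; total 360.
{B, C, D, E}: service 310 + fixed 53 = 363
{A, B, C, D, E}: service 310 + fixed 65 = 375
No other subset beats 352.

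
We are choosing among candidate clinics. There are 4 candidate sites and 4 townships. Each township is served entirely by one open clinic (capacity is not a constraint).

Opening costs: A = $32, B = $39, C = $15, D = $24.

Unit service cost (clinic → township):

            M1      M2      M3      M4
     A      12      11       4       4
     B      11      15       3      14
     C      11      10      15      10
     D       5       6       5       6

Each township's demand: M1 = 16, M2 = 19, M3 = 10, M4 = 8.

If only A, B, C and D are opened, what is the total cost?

Each township is assigned to its cheapest site among the open ones.
{A, B, C, D}: M1→D 5·16=80, M2→D 6·19=114, M3→B 3·10=30, M4→A 4·8=32. Service 256; fixed 110; total 366.

Total cost: 366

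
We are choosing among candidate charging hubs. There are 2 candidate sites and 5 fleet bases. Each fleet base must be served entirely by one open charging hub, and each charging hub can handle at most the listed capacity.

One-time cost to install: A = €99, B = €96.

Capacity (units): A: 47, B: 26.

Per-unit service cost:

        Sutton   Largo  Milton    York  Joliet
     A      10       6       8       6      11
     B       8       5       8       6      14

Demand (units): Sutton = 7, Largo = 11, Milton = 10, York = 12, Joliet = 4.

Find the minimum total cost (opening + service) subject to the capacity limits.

Minimum total cost: 431

Open {A}: Sutton→A 10·7=70, Largo→A 6·11=66, Milton→A 8·10=80, York→A 6·12=72, Joliet→A 11·4=44.
Loads: A carries 44/47. Service 332; fixed 99; total 431.
Next best feasible plan costs 502.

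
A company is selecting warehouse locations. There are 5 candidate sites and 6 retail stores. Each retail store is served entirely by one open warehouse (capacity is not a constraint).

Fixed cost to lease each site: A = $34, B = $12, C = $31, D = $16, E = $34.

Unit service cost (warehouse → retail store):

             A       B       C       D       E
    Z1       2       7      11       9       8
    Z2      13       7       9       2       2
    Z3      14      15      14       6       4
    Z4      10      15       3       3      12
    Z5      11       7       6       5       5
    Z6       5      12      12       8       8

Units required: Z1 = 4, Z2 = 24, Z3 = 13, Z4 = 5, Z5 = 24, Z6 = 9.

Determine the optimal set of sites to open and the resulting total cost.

Open A and D; minimum total cost 364.

For any fixed open set, each retail store goes to its cheapest open site; total = fixed + service.
{A, D}: Z1→A 2·4=8, Z2→D 2·24=48, Z3→D 6·13=78, Z4→D 3·5=15, Z5→D 5·24=120, Z6→A 5·9=45. Service 314; fixed 50; total 364.
{A, D, E}: Z1→A 2·4=8, Z2→D 2·24=48, Z3→E 4·13=52, Z4→D 3·5=15, Z5→D 5·24=120, Z6→A 5·9=45. Service 288; fixed 84; total 372.
{A, B, D}: service 314 + fixed 62 = 376
{A, B, C, D, E}: Z1→A 2·4=8, Z2→D 2·24=48, Z3→E 4·13=52, Z4→C 3·5=15, Z5→D 5·24=120, Z6→A 5·9=45. Service 288; fixed 127; total 415.
No other subset beats 364.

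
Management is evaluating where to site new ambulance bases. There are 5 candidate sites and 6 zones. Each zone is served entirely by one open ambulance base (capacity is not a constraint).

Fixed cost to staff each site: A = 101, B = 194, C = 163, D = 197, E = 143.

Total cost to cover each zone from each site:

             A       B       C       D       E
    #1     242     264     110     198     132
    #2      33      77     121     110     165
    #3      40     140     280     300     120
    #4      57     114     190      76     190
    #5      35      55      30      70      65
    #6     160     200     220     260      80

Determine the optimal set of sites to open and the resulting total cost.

For any fixed open set, each zone goes to its cheapest open site; total = fixed + service.
{A, E}: #1→E 132, #2→A 33, #3→A 40, #4→A 57, #5→A 35, #6→E 80. Service 377; fixed 244; total 621.
{A}: #1→A 242, #2→A 33, #3→A 40, #4→A 57, #5→A 35, #6→A 160. Service 567; fixed 101; total 668.
{A, C}: #1→C 110, #2→A 33, #3→A 40, #4→A 57, #5→C 30, #6→A 160. Service 430; fixed 264; total 694.
{A, B, C, D, E}: service 350 + fixed 798 = 1148
No other subset beats 621.

Open A and E; minimum total cost 621.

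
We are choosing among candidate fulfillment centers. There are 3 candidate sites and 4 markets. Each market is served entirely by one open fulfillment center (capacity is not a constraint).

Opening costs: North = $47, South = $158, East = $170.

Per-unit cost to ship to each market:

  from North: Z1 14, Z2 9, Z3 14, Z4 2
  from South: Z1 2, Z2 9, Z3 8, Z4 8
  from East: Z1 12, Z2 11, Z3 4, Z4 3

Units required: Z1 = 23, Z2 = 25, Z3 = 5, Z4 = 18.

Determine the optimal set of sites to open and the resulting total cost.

For any fixed open set, each market goes to its cheapest open site; total = fixed + service.
{North, South}: Z1→South 2·23=46, Z2→North 9·25=225, Z3→South 8·5=40, Z4→North 2·18=36. Service 347; fixed 205; total 552.
{South}: Z1→South 2·23=46, Z2→South 9·25=225, Z3→South 8·5=40, Z4→South 8·18=144. Service 455; fixed 158; total 613.
{South, East}: service 345 + fixed 328 = 673
{North, South, East}: service 327 + fixed 375 = 702
No other subset beats 552.

Open North and South; minimum total cost 552.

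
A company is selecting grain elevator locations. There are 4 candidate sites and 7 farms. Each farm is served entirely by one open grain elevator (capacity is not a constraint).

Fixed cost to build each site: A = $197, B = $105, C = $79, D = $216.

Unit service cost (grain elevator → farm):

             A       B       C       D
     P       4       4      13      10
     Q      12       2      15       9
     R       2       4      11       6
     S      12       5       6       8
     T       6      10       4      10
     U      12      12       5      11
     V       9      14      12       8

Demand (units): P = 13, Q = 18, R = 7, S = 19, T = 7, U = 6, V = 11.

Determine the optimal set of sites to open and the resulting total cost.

For any fixed open set, each farm goes to its cheapest open site; total = fixed + service.
{B, C}: P→B 4·13=52, Q→B 2·18=36, R→B 4·7=28, S→B 5·19=95, T→C 4·7=28, U→C 5·6=30, V→C 12·11=132. Service 401; fixed 184; total 585.
{B}: P→B 4·13=52, Q→B 2·18=36, R→B 4·7=28, S→B 5·19=95, T→B 10·7=70, U→B 12·6=72, V→B 14·11=154. Service 507; fixed 105; total 612.
{A, B}: P→A 4·13=52, Q→B 2·18=36, R→A 2·7=14, S→B 5·19=95, T→A 6·7=42, U→A 12·6=72, V→A 9·11=99. Service 410; fixed 302; total 712.
{A, B, C, D}: service 343 + fixed 597 = 940
No other subset beats 585.

Open B and C; minimum total cost 585.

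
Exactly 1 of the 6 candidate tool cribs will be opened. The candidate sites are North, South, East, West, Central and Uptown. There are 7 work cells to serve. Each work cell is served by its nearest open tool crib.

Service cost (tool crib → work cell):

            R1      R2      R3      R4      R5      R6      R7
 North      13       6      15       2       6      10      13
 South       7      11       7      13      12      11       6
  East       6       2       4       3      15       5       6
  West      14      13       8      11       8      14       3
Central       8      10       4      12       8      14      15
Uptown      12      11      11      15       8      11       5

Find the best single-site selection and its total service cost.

With exactly 1 open, each work cell uses its cheapest among the chosen.
{East}: R1→East 6, R2→East 2, R3→East 4, R4→East 3, R5→East 15, R6→East 5, R7→East 6. Service cost 41.
{North}: service cost 65
{South}: service cost 67
Among all 6 size-1 choices, {East} is lowest.

Choose East only; total service cost 41.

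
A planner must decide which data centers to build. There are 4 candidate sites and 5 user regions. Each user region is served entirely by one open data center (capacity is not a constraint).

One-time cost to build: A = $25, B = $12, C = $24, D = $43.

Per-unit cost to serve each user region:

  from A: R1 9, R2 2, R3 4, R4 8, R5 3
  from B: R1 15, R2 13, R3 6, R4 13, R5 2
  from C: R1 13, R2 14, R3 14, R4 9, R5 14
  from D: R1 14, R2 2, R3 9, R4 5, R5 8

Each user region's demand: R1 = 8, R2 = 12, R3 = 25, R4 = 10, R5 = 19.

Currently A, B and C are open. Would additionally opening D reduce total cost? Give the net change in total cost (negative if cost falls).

Current service cost with {A, B, C}: 314.
Adding D: each user region re-picks its cheapest; new service cost 284, saving 30.
Extra fixed cost: 43. Net change = 43 − 30 = 13.
(Totals: 375 → 388.)

No — net change +13 (cost rises by 13).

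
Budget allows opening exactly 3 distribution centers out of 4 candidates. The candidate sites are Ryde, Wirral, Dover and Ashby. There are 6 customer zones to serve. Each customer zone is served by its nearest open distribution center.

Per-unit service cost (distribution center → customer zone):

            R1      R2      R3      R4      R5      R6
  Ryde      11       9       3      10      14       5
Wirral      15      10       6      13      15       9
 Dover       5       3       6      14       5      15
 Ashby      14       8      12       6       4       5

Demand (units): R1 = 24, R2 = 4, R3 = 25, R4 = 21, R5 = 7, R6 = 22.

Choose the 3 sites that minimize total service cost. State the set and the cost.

With exactly 3 open, each customer zone uses its cheapest among the chosen.
{Ryde, Dover, Ashby}: R1→Dover 5·24=120, R2→Dover 3·4=12, R3→Ryde 3·25=75, R4→Ashby 6·21=126, R5→Ashby 4·7=28, R6→Ryde 5·22=110. Service cost 471.
{Wirral, Dover, Ashby}: service cost 546
{Ryde, Wirral, Dover}: service cost 562
Among all 4 size-3 choices, {Ryde, Dover, Ashby} is lowest.

Choose Ryde, Dover and Ashby; total service cost 471.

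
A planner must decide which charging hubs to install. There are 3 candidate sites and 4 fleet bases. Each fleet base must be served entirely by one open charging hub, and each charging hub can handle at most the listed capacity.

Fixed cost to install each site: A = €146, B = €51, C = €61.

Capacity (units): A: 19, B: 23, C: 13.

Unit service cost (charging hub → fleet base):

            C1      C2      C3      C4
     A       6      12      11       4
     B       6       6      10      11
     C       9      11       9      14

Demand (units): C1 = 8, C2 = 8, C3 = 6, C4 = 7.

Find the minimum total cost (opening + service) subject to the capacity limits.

Minimum total cost: 339

Open {B, C}: C1→B 6·8=48, C2→B 6·8=48, C3→C 9·6=54, C4→B 11·7=77.
Loads: B carries 23/23, C carries 6/13. Service 227; fixed 112; total 339.
Next best feasible plan costs 360.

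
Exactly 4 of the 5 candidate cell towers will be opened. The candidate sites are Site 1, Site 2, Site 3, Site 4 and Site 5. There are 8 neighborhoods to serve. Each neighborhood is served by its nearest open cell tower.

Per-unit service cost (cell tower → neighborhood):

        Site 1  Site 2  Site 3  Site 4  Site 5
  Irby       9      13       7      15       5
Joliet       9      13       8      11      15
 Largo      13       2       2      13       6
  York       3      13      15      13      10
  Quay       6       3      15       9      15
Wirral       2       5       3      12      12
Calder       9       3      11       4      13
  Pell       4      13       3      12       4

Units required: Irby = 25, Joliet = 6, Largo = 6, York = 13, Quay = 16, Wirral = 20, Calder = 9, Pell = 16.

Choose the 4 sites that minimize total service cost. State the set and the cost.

Choose Site 1, Site 2, Site 3 and Site 5; total service cost 387.

With exactly 4 open, each neighborhood uses its cheapest among the chosen.
{Site 1, Site 2, Site 3, Site 5}: Irby→Site 5 5·25=125, Joliet→Site 3 8·6=48, Largo→Site 2 2·6=12, York→Site 1 3·13=39, Quay→Site 2 3·16=48, Wirral→Site 1 2·20=40, Calder→Site 2 3·9=27, Pell→Site 3 3·16=48. Service cost 387.
{Site 1, Site 2, Site 4, Site 5}: service cost 409
{Site 1, Site 2, Site 3, Site 4}: service cost 437
Among all 5 size-4 choices, {Site 1, Site 2, Site 3, Site 5} is lowest.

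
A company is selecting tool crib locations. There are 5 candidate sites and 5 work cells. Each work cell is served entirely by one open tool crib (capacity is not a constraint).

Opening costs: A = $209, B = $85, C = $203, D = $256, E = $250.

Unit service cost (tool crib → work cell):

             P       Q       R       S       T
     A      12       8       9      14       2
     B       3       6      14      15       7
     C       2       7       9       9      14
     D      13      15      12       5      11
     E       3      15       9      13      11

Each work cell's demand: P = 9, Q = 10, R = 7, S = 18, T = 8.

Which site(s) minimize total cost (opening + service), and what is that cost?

Open B only; minimum total cost 596.

For any fixed open set, each work cell goes to its cheapest open site; total = fixed + service.
{B}: P→B 3·9=27, Q→B 6·10=60, R→B 14·7=98, S→B 15·18=270, T→B 7·8=56. Service 511; fixed 85; total 596.
{C}: P→C 2·9=18, Q→C 7·10=70, R→C 9·7=63, S→C 9·18=162, T→C 14·8=112. Service 425; fixed 203; total 628.
{B, C}: service 359 + fixed 288 = 647
{A, B, C, D, E}: service 247 + fixed 1003 = 1250
No other subset beats 596.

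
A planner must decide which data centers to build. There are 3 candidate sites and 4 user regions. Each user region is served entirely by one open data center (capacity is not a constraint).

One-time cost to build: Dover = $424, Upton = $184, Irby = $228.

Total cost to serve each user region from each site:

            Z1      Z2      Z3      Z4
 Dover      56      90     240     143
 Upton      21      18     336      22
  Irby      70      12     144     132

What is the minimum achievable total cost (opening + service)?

Minimum total cost: 581

For any fixed open set, each user region goes to its cheapest open site; total = fixed + service.
{Upton}: Z1→Upton 21, Z2→Upton 18, Z3→Upton 336, Z4→Upton 22. Service 397; fixed 184; total 581.
{Irby}: Z1→Irby 70, Z2→Irby 12, Z3→Irby 144, Z4→Irby 132. Service 358; fixed 228; total 586.
{Upton, Irby}: Z1→Upton 21, Z2→Irby 12, Z3→Irby 144, Z4→Upton 22. Service 199; fixed 412; total 611.
{Dover, Upton, Irby}: service 199 + fixed 836 = 1035
No other subset beats 581.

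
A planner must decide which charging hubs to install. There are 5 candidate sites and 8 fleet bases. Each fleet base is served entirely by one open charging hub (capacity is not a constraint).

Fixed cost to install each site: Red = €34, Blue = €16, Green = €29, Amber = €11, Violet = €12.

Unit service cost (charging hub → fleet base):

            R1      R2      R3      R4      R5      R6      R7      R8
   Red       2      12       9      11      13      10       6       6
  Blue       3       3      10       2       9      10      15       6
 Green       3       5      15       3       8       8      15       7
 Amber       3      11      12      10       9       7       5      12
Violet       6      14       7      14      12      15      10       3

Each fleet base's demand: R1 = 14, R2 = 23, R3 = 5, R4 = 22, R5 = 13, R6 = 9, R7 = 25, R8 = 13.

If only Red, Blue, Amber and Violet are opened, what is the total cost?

Total cost: 593

Each fleet base is assigned to its cheapest site among the open ones.
{Red, Blue, Amber, Violet}: R1→Red 2·14=28, R2→Blue 3·23=69, R3→Violet 7·5=35, R4→Blue 2·22=44, R5→Blue 9·13=117, R6→Amber 7·9=63, R7→Amber 5·25=125, R8→Violet 3·13=39. Service 520; fixed 73; total 593.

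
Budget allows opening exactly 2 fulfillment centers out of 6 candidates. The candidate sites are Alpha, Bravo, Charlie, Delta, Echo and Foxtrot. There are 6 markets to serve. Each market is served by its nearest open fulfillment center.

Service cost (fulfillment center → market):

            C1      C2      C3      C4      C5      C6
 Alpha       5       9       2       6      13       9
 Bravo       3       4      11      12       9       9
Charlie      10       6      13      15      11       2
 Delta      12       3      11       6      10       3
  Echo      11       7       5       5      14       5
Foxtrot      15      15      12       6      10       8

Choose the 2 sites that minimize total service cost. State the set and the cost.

Choose Alpha and Delta; total service cost 29.

With exactly 2 open, each market uses its cheapest among the chosen.
{Alpha, Delta}: C1→Alpha 5, C2→Delta 3, C3→Alpha 2, C4→Alpha 6, C5→Delta 10, C6→Delta 3. Service cost 29.
{Bravo, Echo}: service cost 31
{Alpha, Charlie}: service cost 32
Among all 15 size-2 choices, {Alpha, Delta} is lowest.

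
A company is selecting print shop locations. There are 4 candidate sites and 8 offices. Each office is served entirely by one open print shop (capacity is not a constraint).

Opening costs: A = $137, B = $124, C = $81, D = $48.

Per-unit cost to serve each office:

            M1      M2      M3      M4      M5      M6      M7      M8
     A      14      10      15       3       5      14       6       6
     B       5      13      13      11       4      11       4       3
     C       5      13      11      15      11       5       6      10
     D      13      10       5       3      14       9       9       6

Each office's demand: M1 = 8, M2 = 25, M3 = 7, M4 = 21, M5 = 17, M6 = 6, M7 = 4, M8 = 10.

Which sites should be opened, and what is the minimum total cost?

For any fixed open set, each office goes to its cheapest open site; total = fixed + service.
{B, D}: M1→B 5·8=40, M2→D 10·25=250, M3→D 5·7=35, M4→D 3·21=63, M5→B 4·17=68, M6→D 9·6=54, M7→B 4·4=16, M8→B 3·10=30. Service 556; fixed 172; total 728.
{B, C, D}: service 532 + fixed 253 = 785
{C, D}: M1→C 5·8=40, M2→D 10·25=250, M3→D 5·7=35, M4→D 3·21=63, M5→C 11·17=187, M6→C 5·6=30, M7→C 6·4=24, M8→D 6·10=60. Service 689; fixed 129; total 818.
{A, B, C, D}: service 532 + fixed 390 = 922
No other subset beats 728.

Open B and D; minimum total cost 728.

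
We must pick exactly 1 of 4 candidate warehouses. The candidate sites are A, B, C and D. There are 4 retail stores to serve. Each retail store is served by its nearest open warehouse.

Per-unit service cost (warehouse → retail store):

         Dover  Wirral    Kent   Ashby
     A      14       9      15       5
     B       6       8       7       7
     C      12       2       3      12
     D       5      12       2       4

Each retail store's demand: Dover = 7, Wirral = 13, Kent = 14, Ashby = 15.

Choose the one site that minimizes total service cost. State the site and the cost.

With exactly 1 open, each retail store uses its cheapest among the chosen.
{D}: Dover→D 5·7=35, Wirral→D 12·13=156, Kent→D 2·14=28, Ashby→D 4·15=60. Service cost 279.
{C}: service cost 332
{B}: service cost 349
Among all 4 size-1 choices, {D} is lowest.

Choose D only; total service cost 279.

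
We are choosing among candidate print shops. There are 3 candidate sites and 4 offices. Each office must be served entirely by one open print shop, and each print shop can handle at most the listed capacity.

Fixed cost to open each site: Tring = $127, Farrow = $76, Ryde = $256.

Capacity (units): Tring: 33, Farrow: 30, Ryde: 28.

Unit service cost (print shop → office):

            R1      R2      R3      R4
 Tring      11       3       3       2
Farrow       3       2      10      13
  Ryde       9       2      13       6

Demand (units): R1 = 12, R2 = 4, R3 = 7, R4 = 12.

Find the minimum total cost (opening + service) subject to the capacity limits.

Minimum total cost: 292

Open {Tring, Farrow}: R1→Farrow 3·12=36, R2→Farrow 2·4=8, R3→Tring 3·7=21, R4→Tring 2·12=24.
Loads: Tring carries 19/33, Farrow carries 16/30. Service 89; fixed 203; total 292.
Next best feasible plan costs 296.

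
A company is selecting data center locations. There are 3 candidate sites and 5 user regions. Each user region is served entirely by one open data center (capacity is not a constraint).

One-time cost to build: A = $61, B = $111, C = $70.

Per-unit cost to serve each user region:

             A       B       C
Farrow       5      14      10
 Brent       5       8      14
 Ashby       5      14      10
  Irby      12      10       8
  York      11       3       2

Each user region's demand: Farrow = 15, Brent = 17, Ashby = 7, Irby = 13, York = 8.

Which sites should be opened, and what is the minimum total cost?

For any fixed open set, each user region goes to its cheapest open site; total = fixed + service.
{A, C}: Farrow→A 5·15=75, Brent→A 5·17=85, Ashby→A 5·7=35, Irby→C 8·13=104, York→C 2·8=16. Service 315; fixed 131; total 446.
{A}: Farrow→A 5·15=75, Brent→A 5·17=85, Ashby→A 5·7=35, Irby→A 12·13=156, York→A 11·8=88. Service 439; fixed 61; total 500.
{A, B}: service 349 + fixed 172 = 521
{A, B, C}: service 315 + fixed 242 = 557
No other subset beats 446.

Open A and C; minimum total cost 446.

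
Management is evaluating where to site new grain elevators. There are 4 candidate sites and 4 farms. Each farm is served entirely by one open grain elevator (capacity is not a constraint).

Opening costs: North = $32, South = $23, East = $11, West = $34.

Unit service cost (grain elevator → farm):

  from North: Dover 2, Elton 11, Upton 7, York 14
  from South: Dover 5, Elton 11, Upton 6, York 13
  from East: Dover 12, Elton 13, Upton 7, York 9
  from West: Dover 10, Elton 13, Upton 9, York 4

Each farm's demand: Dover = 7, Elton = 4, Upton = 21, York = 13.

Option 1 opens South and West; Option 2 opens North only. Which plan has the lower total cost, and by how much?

Option 1 is cheaper by 105.

Option 1: {South, West}: Dover→South 5·7=35, Elton→South 11·4=44, Upton→South 6·21=126, York→West 4·13=52. Service 257; fixed 57; total 314.
Option 2: {North}: Dover→North 2·7=14, Elton→North 11·4=44, Upton→North 7·21=147, York→North 14·13=182. Service 387; fixed 32; total 419.
Difference: |314 − 419| = 105.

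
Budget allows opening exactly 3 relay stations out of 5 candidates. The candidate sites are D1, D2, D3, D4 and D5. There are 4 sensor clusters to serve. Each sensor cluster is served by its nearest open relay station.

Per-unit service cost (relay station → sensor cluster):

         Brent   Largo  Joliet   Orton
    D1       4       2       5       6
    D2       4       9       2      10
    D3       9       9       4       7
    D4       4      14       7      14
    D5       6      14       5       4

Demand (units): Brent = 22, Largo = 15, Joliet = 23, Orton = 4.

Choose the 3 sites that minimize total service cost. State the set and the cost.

Choose D1, D2 and D5; total service cost 180.

With exactly 3 open, each sensor cluster uses its cheapest among the chosen.
{D1, D2, D5}: Brent→D1 4·22=88, Largo→D1 2·15=30, Joliet→D2 2·23=46, Orton→D5 4·4=16. Service cost 180.
{D1, D2, D3}: service cost 188
{D1, D2, D4}: service cost 188
Among all 10 size-3 choices, {D1, D2, D5} is lowest.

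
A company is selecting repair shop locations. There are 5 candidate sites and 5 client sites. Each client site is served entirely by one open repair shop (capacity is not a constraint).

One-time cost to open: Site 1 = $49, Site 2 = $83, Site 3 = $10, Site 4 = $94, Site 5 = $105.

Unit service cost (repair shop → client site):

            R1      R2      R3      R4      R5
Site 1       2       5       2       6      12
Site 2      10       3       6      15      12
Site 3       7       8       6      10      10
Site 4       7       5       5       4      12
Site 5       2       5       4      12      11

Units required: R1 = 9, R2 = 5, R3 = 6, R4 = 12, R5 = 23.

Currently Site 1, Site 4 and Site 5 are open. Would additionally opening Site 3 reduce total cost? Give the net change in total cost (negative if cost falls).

Current service cost with {Site 1, Site 4, Site 5}: 356.
Adding Site 3: each client site re-picks its cheapest; new service cost 333, saving 23.
Extra fixed cost: 10. Net change = 10 − 23 = -13.
(Totals: 604 → 591.)

Yes — net change −13 (cost falls by 13).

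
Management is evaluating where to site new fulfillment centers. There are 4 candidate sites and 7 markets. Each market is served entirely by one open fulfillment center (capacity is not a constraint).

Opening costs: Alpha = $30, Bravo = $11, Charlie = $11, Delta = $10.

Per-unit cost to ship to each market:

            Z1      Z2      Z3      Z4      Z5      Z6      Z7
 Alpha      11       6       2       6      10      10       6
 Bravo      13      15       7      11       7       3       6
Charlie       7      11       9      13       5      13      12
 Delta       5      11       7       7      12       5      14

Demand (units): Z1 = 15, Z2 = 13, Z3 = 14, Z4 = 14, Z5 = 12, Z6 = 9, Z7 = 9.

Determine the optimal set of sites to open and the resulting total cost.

Open Alpha, Bravo, Charlie and Delta; minimum total cost 468.

For any fixed open set, each market goes to its cheapest open site; total = fixed + service.
{Alpha, Bravo, Charlie, Delta}: Z1→Delta 5·15=75, Z2→Alpha 6·13=78, Z3→Alpha 2·14=28, Z4→Alpha 6·14=84, Z5→Charlie 5·12=60, Z6→Bravo 3·9=27, Z7→Alpha 6·9=54. Service 406; fixed 62; total 468.
{Alpha, Charlie, Delta}: service 424 + fixed 51 = 475
{Alpha, Bravo, Delta}: service 430 + fixed 51 = 481
{Delta}: service 729 + fixed 10 = 739
No other subset beats 468.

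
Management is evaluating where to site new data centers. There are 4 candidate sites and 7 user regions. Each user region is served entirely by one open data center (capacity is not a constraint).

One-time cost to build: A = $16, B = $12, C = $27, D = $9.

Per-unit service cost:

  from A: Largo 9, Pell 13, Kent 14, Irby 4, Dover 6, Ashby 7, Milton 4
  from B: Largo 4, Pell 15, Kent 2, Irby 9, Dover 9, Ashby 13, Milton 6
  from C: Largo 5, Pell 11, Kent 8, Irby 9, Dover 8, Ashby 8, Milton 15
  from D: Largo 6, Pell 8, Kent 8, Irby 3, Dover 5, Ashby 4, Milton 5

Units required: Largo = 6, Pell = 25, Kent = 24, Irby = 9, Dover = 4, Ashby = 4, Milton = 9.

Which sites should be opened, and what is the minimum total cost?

For any fixed open set, each user region goes to its cheapest open site; total = fixed + service.
{B, D}: Largo→B 4·6=24, Pell→D 8·25=200, Kent→B 2·24=48, Irby→D 3·9=27, Dover→D 5·4=20, Ashby→D 4·4=16, Milton→D 5·9=45. Service 380; fixed 21; total 401.
{A, B, D}: service 371 + fixed 37 = 408
{B, C, D}: service 380 + fixed 48 = 428
{A, B, C, D}: Largo→B 4·6=24, Pell→D 8·25=200, Kent→B 2·24=48, Irby→D 3·9=27, Dover→D 5·4=20, Ashby→D 4·4=16, Milton→A 4·9=36. Service 371; fixed 64; total 435.
(All 15 nonempty subsets were checked; B and D is lowest.)

Open B and D; minimum total cost 401.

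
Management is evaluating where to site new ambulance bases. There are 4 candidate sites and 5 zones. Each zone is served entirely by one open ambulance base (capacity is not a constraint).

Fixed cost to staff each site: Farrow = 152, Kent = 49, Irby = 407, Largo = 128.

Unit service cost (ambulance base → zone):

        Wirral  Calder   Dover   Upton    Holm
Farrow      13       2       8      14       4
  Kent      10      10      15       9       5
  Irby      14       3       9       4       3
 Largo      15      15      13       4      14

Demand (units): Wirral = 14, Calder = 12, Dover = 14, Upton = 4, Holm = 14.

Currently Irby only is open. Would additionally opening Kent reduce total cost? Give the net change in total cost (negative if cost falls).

Current service cost with {Irby}: 416.
Adding Kent: each zone re-picks its cheapest; new service cost 360, saving 56.
Extra fixed cost: 49. Net change = 49 − 56 = -7.
(Totals: 823 → 816.)

Yes — net change −7 (cost falls by 7).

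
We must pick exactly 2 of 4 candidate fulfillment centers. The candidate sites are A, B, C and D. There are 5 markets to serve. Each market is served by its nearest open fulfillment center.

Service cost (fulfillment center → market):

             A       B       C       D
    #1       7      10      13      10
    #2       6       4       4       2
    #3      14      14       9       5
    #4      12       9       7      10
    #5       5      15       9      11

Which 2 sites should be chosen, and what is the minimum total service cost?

With exactly 2 open, each market uses its cheapest among the chosen.
{A, D}: #1→A 7, #2→D 2, #3→D 5, #4→D 10, #5→A 5. Service cost 29.
{A, C}: service cost 32
{C, D}: service cost 33
Among all 6 size-2 choices, {A, D} is lowest.

Choose A and D; total service cost 29.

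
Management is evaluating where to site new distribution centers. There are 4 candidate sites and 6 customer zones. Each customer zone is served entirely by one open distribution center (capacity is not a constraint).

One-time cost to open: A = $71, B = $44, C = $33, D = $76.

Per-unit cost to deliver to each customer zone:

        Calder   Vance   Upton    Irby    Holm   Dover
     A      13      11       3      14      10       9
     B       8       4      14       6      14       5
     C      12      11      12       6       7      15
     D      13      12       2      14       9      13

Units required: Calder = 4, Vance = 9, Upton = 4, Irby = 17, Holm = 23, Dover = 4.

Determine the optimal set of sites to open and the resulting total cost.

Open B and C; minimum total cost 476.

For any fixed open set, each customer zone goes to its cheapest open site; total = fixed + service.
{B, C}: Calder→B 8·4=32, Vance→B 4·9=36, Upton→C 12·4=48, Irby→B 6·17=102, Holm→C 7·23=161, Dover→B 5·4=20. Service 399; fixed 77; total 476.
{A, B, C}: service 363 + fixed 148 = 511
{B, C, D}: service 359 + fixed 153 = 512
{A, B, C, D}: Calder→B 8·4=32, Vance→B 4·9=36, Upton→D 2·4=8, Irby→B 6·17=102, Holm→C 7·23=161, Dover→B 5·4=20. Service 359; fixed 224; total 583.
No other subset beats 476.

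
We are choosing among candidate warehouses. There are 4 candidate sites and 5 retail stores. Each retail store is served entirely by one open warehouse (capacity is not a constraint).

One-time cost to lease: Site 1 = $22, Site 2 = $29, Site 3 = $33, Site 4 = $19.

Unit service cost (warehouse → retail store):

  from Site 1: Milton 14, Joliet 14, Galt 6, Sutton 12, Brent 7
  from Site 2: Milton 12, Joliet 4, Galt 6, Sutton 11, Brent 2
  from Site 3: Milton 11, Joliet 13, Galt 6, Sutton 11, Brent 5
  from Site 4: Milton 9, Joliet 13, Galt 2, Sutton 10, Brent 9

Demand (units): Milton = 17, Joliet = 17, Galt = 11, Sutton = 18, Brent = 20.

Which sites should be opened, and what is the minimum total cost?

For any fixed open set, each retail store goes to its cheapest open site; total = fixed + service.
{Site 2, Site 4}: Milton→Site 4 9·17=153, Joliet→Site 2 4·17=68, Galt→Site 4 2·11=22, Sutton→Site 4 10·18=180, Brent→Site 2 2·20=40. Service 463; fixed 48; total 511.
{Site 1, Site 2, Site 4}: Milton→Site 4 9·17=153, Joliet→Site 2 4·17=68, Galt→Site 4 2·11=22, Sutton→Site 4 10·18=180, Brent→Site 2 2·20=40. Service 463; fixed 70; total 533.
{Site 2, Site 3, Site 4}: service 463 + fixed 81 = 544
{Site 1, Site 2, Site 3, Site 4}: Milton→Site 4 9·17=153, Joliet→Site 2 4·17=68, Galt→Site 4 2·11=22, Sutton→Site 4 10·18=180, Brent→Site 2 2·20=40. Service 463; fixed 103; total 566.
(All 15 nonempty subsets were checked; Site 2 and Site 4 is lowest.)

Open Site 2 and Site 4; minimum total cost 511.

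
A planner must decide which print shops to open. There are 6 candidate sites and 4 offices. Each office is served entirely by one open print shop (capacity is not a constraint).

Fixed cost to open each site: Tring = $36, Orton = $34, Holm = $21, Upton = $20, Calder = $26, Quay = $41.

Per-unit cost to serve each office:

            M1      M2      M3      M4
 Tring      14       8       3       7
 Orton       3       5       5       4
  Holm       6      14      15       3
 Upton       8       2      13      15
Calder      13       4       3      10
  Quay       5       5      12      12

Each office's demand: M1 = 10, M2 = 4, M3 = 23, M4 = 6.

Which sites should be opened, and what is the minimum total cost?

Open Orton and Calder; minimum total cost 199.

For any fixed open set, each office goes to its cheapest open site; total = fixed + service.
{Orton, Calder}: M1→Orton 3·10=30, M2→Calder 4·4=16, M3→Calder 3·23=69, M4→Orton 4·6=24. Service 139; fixed 60; total 199.
{Holm, Calder}: M1→Holm 6·10=60, M2→Calder 4·4=16, M3→Calder 3·23=69, M4→Holm 3·6=18. Service 163; fixed 47; total 210.
{Orton, Upton, Calder}: service 131 + fixed 80 = 211
{Tring, Orton, Holm, Upton, Calder, Quay}: service 125 + fixed 178 = 303
No other subset beats 199.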